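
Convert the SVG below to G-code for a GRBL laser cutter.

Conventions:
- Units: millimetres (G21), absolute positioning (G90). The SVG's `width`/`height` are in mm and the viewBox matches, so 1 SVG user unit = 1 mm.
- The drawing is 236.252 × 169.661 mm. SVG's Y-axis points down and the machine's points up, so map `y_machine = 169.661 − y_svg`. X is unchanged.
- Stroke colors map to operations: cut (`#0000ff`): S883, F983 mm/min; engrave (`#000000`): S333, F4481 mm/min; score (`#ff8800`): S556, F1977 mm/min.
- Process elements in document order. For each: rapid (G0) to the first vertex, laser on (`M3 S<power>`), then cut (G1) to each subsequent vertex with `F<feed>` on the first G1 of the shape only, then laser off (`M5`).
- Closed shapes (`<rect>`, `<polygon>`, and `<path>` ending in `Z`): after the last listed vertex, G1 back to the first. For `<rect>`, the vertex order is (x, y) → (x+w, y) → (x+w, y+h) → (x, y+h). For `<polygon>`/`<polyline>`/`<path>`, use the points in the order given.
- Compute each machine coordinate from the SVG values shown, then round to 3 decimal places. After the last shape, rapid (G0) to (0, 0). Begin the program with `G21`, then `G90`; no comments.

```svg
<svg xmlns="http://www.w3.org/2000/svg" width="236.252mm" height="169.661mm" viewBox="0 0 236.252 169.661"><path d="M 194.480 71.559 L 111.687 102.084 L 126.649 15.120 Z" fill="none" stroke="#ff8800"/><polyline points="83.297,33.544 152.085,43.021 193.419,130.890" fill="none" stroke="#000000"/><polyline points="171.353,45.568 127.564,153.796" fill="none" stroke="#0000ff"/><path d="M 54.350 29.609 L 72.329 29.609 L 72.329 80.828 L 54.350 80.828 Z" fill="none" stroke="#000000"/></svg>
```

G21
G90
G0 X194.480 Y98.102
M3 S556
G1 X111.687 Y67.577 F1977
G1 X126.649 Y154.541
G1 X194.480 Y98.102
M5
G0 X83.297 Y136.117
M3 S333
G1 X152.085 Y126.640 F4481
G1 X193.419 Y38.771
M5
G0 X171.353 Y124.093
M3 S883
G1 X127.564 Y15.865 F983
M5
G0 X54.350 Y140.052
M3 S333
G1 X72.329 Y140.052 F4481
G1 X72.329 Y88.833
G1 X54.350 Y88.833
G1 X54.350 Y140.052
M5
G0 X0.000 Y0.000

viewBox `0 0 236.252 169.661` with mm width/height → 1 unit = 1 mm. Flip: y_m = 169.661 − y_svg.

**Shape 1** — `<path>` regular polygon, stroke `#ff8800` → score (S556, F1977). Machine vertices: (194.480,98.102) → (111.687,67.577) → (126.649,154.541) → (194.480,98.102). Closed: final G1 returns to the first vertex.

**Shape 2** — `<polyline>` open polyline, stroke `#000000` → engrave (S333, F4481). Machine vertices: (83.297,136.117) → (152.085,126.640) → (193.419,38.771). Open path.

**Shape 3** — `<polyline>` line segment, stroke `#0000ff` → cut (S883, F983). Machine vertices: (171.353,124.093) → (127.564,15.865). Open path.

**Shape 4** — `<path>` rectangle, stroke `#000000` → engrave (S333, F4481). Machine vertices: (54.350,140.052) → (72.329,140.052) → (72.329,88.833) → (54.350,88.833) → (54.350,140.052). Closed: final G1 returns to the first vertex.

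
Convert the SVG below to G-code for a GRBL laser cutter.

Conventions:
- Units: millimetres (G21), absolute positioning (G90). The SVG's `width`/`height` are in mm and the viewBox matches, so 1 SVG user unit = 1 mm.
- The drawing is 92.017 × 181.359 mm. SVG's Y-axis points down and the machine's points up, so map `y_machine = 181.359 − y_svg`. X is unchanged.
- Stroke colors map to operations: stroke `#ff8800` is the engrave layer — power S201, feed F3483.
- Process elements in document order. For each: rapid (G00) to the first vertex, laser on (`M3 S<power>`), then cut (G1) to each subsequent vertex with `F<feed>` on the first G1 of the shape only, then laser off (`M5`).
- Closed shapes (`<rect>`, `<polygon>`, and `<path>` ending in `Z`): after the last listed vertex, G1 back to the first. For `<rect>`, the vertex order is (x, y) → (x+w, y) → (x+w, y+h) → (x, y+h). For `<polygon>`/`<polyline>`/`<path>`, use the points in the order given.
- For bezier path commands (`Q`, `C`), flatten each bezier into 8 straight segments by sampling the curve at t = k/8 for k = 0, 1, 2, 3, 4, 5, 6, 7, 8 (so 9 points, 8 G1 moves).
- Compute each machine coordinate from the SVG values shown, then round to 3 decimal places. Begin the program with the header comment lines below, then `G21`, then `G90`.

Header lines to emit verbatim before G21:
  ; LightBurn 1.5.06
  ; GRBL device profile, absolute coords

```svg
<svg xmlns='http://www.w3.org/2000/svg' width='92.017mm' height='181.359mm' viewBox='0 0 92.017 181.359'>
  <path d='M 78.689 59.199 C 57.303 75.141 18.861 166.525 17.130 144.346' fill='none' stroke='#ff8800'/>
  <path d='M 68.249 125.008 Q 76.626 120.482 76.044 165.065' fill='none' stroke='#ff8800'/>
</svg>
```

1 u = 1 mm; y_m = 181.359 − y.

[1] `<path>` cubic bezier, #ff8800→engrave S201 F3483: (78.689,122.160) → (69.975,113.015) → (60.292,99.011) → (50.270,82.365) → (40.539,65.291) → (31.729,50.004) → (24.471,38.719) → (19.395,33.650) → (17.130,37.013)

[2] `<path>` quadratic bezier, #ff8800→engrave S201 F3483: (68.249,56.351) → (70.203,56.715) → (71.878,55.545) → (73.272,52.840) → (74.386,48.600) → (75.221,42.825) → (75.775,35.516) → (76.050,26.672) → (76.044,16.294)

; LightBurn 1.5.06
; GRBL device profile, absolute coords
G21
G90
G00 X78.689 Y122.160
M3 S201
G1 X69.975 Y113.015 F3483
G1 X60.292 Y99.011
G1 X50.270 Y82.365
G1 X40.539 Y65.291
G1 X31.729 Y50.004
G1 X24.471 Y38.719
G1 X19.395 Y33.650
G1 X17.130 Y37.013
M5
G00 X68.249 Y56.351
M3 S201
G1 X70.203 Y56.715 F3483
G1 X71.878 Y55.545
G1 X73.272 Y52.840
G1 X74.386 Y48.600
G1 X75.221 Y42.825
G1 X75.775 Y35.516
G1 X76.050 Y26.672
G1 X76.044 Y16.294
M5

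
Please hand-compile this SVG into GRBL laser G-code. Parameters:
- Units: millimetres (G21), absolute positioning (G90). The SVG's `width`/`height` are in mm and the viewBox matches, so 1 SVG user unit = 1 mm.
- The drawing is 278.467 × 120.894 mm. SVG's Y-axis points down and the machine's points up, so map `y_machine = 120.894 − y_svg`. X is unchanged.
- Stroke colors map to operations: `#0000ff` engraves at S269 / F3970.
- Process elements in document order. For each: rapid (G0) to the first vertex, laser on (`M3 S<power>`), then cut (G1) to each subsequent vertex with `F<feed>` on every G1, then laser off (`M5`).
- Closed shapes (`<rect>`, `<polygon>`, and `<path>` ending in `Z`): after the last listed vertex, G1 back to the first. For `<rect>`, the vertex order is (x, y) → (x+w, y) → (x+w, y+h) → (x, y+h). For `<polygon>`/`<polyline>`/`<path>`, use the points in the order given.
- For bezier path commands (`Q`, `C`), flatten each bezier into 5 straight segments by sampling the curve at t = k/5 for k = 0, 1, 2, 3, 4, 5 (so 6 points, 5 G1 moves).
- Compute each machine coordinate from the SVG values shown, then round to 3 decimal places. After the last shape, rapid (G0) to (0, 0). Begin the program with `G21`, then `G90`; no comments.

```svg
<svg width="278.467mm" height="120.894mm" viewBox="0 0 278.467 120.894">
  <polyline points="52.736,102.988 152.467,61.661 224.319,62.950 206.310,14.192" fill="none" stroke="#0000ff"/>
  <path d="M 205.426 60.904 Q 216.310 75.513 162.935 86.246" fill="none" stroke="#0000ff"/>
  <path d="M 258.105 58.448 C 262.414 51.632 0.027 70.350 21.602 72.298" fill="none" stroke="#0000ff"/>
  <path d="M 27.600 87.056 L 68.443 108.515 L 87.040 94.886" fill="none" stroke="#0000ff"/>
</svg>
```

G21
G90
G0 X52.736 Y17.906
M3 S269
G1 X152.467 Y59.233 F3970
G1 X224.319 Y57.944 F3970
G1 X206.310 Y106.702 F3970
M5
G0 X205.426 Y59.990
M3 S269
G1 X207.209 Y54.301 F3970
G1 X203.852 Y48.923 F3970
G1 X195.354 Y43.855 F3970
G1 X181.715 Y39.096 F3970
G1 X162.935 Y34.648 F3970
M5
G0 X258.105 Y62.446
M3 S269
G1 X233.092 Y63.810 F3970
G1 X170.504 Y61.076 F3970
G1 X96.772 Y56.276 F3970
G1 X38.327 Y51.439 F3970
G1 X21.602 Y48.596 F3970
M5
G0 X27.600 Y33.838
M3 S269
G1 X68.443 Y12.379 F3970
G1 X87.040 Y26.008 F3970
M5
G0 X0.000 Y0.000

viewBox `0 0 278.467 120.894` with mm width/height → 1 unit = 1 mm. Flip: y_m = 120.894 − y_svg.

**Shape 1** — `<polyline>` open polyline, stroke `#0000ff` → engrave (S269, F3970). Machine vertices: (52.736,17.906) → (152.467,59.233) → (224.319,57.944) → (206.310,106.702). Open path.

**Shape 2** — `<path>` quadratic bezier, stroke `#0000ff` → engrave (S269, F3970). Control points (SVG): P0=(205.426,60.904), P1=(216.310,75.513), P2=(162.935,86.246); sampled at t=k/5. Machine vertices: (205.426,59.990) → (207.209,54.301) → (203.852,48.923) → (195.354,43.855) → (181.715,39.096) → (162.935,34.648). Open path.

**Shape 3** — `<path>` cubic bezier, stroke `#0000ff` → engrave (S269, F3970). Control points (SVG): P0=(258.105,58.448), P1=(262.414,51.632), P2=(0.027,70.350), P3=(21.602,72.298); sampled at t=k/5. Machine vertices: (258.105,62.446) → (233.092,63.810) → (170.504,61.076) → (96.772,56.276) → (38.327,51.439) → (21.602,48.596). Open path.

**Shape 4** — `<path>` open polyline, stroke `#0000ff` → engrave (S269, F3970). Machine vertices: (27.600,33.838) → (68.443,12.379) → (87.040,26.008). Open path.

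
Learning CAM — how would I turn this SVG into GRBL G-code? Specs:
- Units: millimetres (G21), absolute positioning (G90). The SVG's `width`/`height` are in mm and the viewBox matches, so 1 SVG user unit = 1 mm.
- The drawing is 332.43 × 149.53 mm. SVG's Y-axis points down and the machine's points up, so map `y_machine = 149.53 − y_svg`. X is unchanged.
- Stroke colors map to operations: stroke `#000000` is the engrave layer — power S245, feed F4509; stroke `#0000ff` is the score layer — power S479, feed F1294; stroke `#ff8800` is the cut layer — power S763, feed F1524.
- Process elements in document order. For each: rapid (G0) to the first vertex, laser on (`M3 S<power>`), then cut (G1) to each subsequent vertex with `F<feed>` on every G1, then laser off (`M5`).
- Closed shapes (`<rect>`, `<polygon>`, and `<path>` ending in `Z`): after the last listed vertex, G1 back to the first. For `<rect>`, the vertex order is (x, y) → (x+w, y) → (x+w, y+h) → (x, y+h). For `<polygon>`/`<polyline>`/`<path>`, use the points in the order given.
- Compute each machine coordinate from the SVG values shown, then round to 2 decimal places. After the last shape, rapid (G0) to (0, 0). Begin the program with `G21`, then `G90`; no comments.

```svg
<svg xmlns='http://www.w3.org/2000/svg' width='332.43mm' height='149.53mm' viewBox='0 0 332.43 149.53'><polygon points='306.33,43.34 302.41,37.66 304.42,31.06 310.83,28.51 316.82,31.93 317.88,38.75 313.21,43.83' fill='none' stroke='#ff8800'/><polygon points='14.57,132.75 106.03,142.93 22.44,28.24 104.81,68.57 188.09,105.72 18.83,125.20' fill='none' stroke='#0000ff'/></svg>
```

viewBox `0 0 332.43 149.53` with mm width/height → 1 unit = 1 mm. Flip: y_m = 149.53 − y_svg.

**Shape 1** — `<polygon>` regular polygon, stroke `#ff8800` → cut (S763, F1524). Machine vertices: (306.33,106.19) → (302.41,111.87) → (304.42,118.47) → (310.83,121.02) → (316.82,117.60) → (317.88,110.78) → (313.21,105.70) → (306.33,106.19). Closed: final G1 returns to the first vertex.

**Shape 2** — `<polygon>` closed polygon, stroke `#0000ff` → score (S479, F1294). Machine vertices: (14.57,16.78) → (106.03,6.60) → (22.44,121.29) → (104.81,80.96) → (188.09,43.81) → (18.83,24.33) → (14.57,16.78). Closed: final G1 returns to the first vertex.

G21
G90
G0 X306.33 Y106.19
M3 S763
G1 X302.41 Y111.87 F1524
G1 X304.42 Y118.47 F1524
G1 X310.83 Y121.02 F1524
G1 X316.82 Y117.60 F1524
G1 X317.88 Y110.78 F1524
G1 X313.21 Y105.70 F1524
G1 X306.33 Y106.19 F1524
M5
G0 X14.57 Y16.78
M3 S479
G1 X106.03 Y6.60 F1294
G1 X22.44 Y121.29 F1294
G1 X104.81 Y80.96 F1294
G1 X188.09 Y43.81 F1294
G1 X18.83 Y24.33 F1294
G1 X14.57 Y16.78 F1294
M5
G0 X0.00 Y0.00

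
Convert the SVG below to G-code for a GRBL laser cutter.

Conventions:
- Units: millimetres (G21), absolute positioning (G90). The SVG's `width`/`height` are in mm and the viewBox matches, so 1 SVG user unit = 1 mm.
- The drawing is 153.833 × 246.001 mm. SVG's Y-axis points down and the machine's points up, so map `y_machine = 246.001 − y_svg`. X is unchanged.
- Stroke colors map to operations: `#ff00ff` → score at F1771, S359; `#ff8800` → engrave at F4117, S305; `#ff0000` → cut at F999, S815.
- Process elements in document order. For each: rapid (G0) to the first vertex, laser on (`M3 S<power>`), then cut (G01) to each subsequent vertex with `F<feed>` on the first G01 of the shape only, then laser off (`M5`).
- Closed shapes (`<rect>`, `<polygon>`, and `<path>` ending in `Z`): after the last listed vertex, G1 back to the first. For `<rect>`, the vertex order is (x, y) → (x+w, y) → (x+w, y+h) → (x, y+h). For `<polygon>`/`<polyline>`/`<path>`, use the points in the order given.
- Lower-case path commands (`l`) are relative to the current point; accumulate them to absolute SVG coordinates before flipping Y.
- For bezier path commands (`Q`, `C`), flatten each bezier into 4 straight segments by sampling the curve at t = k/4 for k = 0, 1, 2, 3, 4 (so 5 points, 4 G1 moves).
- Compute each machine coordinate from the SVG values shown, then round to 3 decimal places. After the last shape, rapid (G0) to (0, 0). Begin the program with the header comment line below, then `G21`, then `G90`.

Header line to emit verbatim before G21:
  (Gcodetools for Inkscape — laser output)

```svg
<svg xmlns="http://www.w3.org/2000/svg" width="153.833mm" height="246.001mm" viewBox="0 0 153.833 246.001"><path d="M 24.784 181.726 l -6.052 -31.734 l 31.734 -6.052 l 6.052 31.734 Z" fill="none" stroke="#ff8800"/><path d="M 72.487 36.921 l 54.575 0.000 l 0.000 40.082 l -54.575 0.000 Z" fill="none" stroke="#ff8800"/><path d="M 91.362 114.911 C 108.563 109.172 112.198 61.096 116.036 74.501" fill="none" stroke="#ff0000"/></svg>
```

(Gcodetools for Inkscape — laser output)
G21
G90
G0 X24.784 Y64.275
M3 S305
G01 X18.732 Y96.009 F4117
G01 X50.466 Y102.061
G01 X56.518 Y70.327
G01 X24.784 Y64.275
M5
G0 X72.487 Y209.080
M3 S305
G01 X127.062 Y209.080 F4117
G01 X127.062 Y168.998
G01 X72.487 Y168.998
G01 X72.487 Y209.080
M5
G0 X91.362 Y131.090
M3 S815
G01 X101.934 Y141.710 F999
G01 X108.710 Y158.474
G01 X112.980 Y171.648
G01 X116.036 Y171.500
M5
G0 X0.000 Y0.000

viewBox `0 0 153.833 246.001` with mm width/height → 1 unit = 1 mm. Flip: y_m = 246.001 − y_svg.

**Shape 1** — `<path>` regular polygon, stroke `#ff8800` → engrave (S305, F4117). Machine vertices: (24.784,64.275) → (18.732,96.009) → (50.466,102.061) → (56.518,70.327) → (24.784,64.275). Closed: final G1 returns to the first vertex.

**Shape 2** — `<path>` rectangle, stroke `#ff8800` → engrave (S305, F4117). Machine vertices: (72.487,209.080) → (127.062,209.080) → (127.062,168.998) → (72.487,168.998) → (72.487,209.080). Closed: final G1 returns to the first vertex.

**Shape 3** — `<path>` cubic bezier, stroke `#ff0000` → cut (S815, F999). Control points (SVG): P0=(91.362,114.911), P1=(108.563,109.172), P2=(112.198,61.096), P3=(116.036,74.501); sampled at t=k/4. Machine vertices: (91.362,131.090) → (101.934,141.710) → (108.710,158.474) → (112.980,171.648) → (116.036,171.500). Open path.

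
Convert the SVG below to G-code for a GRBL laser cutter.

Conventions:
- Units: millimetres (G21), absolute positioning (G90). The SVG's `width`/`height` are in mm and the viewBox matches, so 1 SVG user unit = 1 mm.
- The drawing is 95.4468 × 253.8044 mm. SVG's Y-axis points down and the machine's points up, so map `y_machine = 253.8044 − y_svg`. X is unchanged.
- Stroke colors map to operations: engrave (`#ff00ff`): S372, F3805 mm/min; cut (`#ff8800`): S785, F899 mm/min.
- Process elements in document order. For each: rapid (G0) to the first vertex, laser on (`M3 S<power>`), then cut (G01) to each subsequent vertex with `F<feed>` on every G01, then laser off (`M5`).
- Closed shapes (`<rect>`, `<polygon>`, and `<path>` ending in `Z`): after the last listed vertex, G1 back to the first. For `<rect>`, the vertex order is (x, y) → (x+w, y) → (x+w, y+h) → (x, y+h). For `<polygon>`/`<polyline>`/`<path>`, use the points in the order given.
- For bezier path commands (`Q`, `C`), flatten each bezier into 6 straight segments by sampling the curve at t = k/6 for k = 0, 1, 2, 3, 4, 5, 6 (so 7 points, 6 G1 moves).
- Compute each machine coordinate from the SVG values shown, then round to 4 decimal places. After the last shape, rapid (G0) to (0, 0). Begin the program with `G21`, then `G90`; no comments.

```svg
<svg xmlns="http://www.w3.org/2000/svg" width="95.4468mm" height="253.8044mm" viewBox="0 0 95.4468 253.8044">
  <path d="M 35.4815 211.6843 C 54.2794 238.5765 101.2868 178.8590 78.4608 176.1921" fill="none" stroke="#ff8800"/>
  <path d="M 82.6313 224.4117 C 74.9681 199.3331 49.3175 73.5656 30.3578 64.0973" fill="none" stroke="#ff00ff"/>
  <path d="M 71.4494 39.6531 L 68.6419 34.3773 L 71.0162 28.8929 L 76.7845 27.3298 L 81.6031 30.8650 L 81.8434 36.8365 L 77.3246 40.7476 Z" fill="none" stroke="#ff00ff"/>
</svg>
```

G21
G90
G0 X35.4815 Y42.1201
M3 S785
G01 X46.7773 Y35.2264 F899
G01 X60.0513 Y38.7770 F899
G01 X72.5801 Y48.7815 F899
G01 X81.6402 Y61.2493 F899
G01 X84.5083 Y72.1897 F899
G01 X78.4608 Y77.6123 F899
M5
G0 X82.6313 Y29.3927
M3 S372
G01 X77.4150 Y49.3182 F3805
G01 X69.8863 Y79.9977 F3805
G01 X60.7307 Y115.4038 F3805
G01 X50.6338 Y149.5090 F3805
G01 X40.2810 Y176.2859 F3805
G01 X30.3578 Y189.7071 F3805
M5
G0 X71.4494 Y214.1513
M3 S372
G01 X68.6419 Y219.4271 F3805
G01 X71.0162 Y224.9115 F3805
G01 X76.7845 Y226.4746 F3805
G01 X81.6031 Y222.9394 F3805
G01 X81.8434 Y216.9679 F3805
G01 X77.3246 Y213.0568 F3805
G01 X71.4494 Y214.1513 F3805
M5
G0 X0.0000 Y0.0000

1 u = 1 mm; y_m = 253.8044 − y.

[1] `<path>` cubic bezier, #ff8800→cut S785 F899: (35.4815,42.1201) → (46.7773,35.2264) → (60.0513,38.7770) → (72.5801,48.7815) → (81.6402,61.2493) → (84.5083,72.1897) → (78.4608,77.6123)

[2] `<path>` cubic bezier, #ff00ff→engrave S372 F3805: (82.6313,29.3927) → (77.4150,49.3182) → (69.8863,79.9977) → (60.7307,115.4038) → (50.6338,149.5090) → (40.2810,176.2859) → (30.3578,189.7071)

[3] `<path>` regular polygon, #ff00ff→engrave S372 F3805: (71.4494,214.1513) → (68.6419,219.4271) → (71.0162,224.9115) → (76.7845,226.4746) → (81.6031,222.9394) → (81.8434,216.9679) → (77.3246,213.0568) → (71.4494,214.1513) (closed)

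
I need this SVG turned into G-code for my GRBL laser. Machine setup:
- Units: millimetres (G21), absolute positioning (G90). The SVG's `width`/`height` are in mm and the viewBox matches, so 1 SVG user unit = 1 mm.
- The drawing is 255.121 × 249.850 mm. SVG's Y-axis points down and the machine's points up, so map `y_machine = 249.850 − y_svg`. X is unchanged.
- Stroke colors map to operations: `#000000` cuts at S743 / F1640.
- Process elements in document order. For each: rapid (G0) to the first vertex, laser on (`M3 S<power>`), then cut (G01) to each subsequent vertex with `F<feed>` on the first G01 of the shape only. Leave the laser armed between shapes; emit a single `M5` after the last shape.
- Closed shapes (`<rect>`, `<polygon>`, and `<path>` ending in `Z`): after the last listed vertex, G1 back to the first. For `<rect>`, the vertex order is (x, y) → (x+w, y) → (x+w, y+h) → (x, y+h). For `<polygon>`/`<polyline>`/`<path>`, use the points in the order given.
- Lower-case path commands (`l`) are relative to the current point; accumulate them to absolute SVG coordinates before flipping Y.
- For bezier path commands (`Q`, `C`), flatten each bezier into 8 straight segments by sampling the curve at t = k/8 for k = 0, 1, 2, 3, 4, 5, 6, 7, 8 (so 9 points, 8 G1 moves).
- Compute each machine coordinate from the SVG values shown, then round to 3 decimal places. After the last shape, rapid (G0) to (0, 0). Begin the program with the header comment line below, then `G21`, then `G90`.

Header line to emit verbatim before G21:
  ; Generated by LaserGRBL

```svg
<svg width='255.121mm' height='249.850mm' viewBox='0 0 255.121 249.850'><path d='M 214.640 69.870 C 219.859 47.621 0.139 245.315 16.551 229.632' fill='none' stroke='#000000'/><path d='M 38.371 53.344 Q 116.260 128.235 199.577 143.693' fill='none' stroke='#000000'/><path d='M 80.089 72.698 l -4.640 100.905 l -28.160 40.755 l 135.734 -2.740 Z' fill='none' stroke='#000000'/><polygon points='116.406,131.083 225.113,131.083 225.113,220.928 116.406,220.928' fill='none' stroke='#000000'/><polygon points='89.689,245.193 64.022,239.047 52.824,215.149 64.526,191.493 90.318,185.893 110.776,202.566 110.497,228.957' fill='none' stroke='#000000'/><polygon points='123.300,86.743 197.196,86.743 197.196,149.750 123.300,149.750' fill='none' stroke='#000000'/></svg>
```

; Generated by LaserGRBL
G21
G90
G0 X214.640 Y179.980
M3 S743
G01 X206.954 Y178.860 F1640
G01 X183.582 Y162.198
G01 X149.930 Y135.073
G01 X111.398 Y102.561
G01 X73.391 Y69.742
G01 X41.313 Y41.693
G01 X20.565 Y23.493
G01 X16.551 Y20.218
G0 X38.371 Y196.506
M3 S743
G01 X57.928 Y178.712 F1640
G01 X77.655 Y162.775
G01 X97.551 Y148.696
G01 X117.617 Y136.473
G01 X137.853 Y126.108
G01 X158.258 Y117.601
G01 X178.833 Y110.950
G01 X199.577 Y106.157
G0 X80.089 Y177.152
M3 S743
G01 X75.449 Y76.247 F1640
G01 X47.289 Y35.492
G01 X183.023 Y38.232
G01 X80.089 Y177.152
G0 X116.406 Y118.767
M3 S743
G01 X225.113 Y118.767 F1640
G01 X225.113 Y28.922
G01 X116.406 Y28.922
G01 X116.406 Y118.767
G0 X89.689 Y4.657
M3 S743
G01 X64.022 Y10.803 F1640
G01 X52.824 Y34.701
G01 X64.526 Y58.357
G01 X90.318 Y63.957
G01 X110.776 Y47.284
G01 X110.497 Y20.893
G01 X89.689 Y4.657
G0 X123.300 Y163.107
M3 S743
G01 X197.196 Y163.107 F1640
G01 X197.196 Y100.100
G01 X123.300 Y100.100
G01 X123.300 Y163.107
M5
G0 X0.000 Y0.000

Since the viewBox matches the mm dimensions, user units are millimetres directly. The only transform is the Y-flip y_m = 249.850 − y_svg.

Shape 1 is a cubic bezier drawn with `<path>`. Its stroke #000000 means cut at S743, F1640. After flipping Y the toolpath is (214.640,179.980) → (206.954,178.860) → (183.582,162.198) → (149.930,135.073) → (111.398,102.561) → (73.391,69.742) → (41.313,41.693) → (20.565,23.493) → (16.551,20.218).

Shape 2 is a quadratic bezier drawn with `<path>`. Its stroke #000000 means cut at S743, F1640. After flipping Y the toolpath is (38.371,196.506) → (57.928,178.712) → (77.655,162.775) → (97.551,148.696) → (117.617,136.473) → (137.853,126.108) → (158.258,117.601) → (178.833,110.950) → (199.577,106.157).

Shape 3 is a closed polygon drawn with `<path>`. Its stroke #000000 means cut at S743, F1640. After flipping Y the toolpath is (80.089,177.152) → (75.449,76.247) → (47.289,35.492) → (183.023,38.232) → (80.089,177.152), returning to the start.

Shape 4 is a rectangle drawn with `<polygon>`. Its stroke #000000 means cut at S743, F1640. After flipping Y the toolpath is (116.406,118.767) → (225.113,118.767) → (225.113,28.922) → (116.406,28.922) → (116.406,118.767), returning to the start.

Shape 5 is a regular polygon drawn with `<polygon>`. Its stroke #000000 means cut at S743, F1640. After flipping Y the toolpath is (89.689,4.657) → (64.022,10.803) → (52.824,34.701) → (64.526,58.357) → (90.318,63.957) → (110.776,47.284) → (110.497,20.893) → (89.689,4.657), returning to the start.

Shape 6 is a rectangle drawn with `<polygon>`. Its stroke #000000 means cut at S743, F1640. After flipping Y the toolpath is (123.300,163.107) → (197.196,163.107) → (197.196,100.100) → (123.300,100.100) → (123.300,163.107), returning to the start.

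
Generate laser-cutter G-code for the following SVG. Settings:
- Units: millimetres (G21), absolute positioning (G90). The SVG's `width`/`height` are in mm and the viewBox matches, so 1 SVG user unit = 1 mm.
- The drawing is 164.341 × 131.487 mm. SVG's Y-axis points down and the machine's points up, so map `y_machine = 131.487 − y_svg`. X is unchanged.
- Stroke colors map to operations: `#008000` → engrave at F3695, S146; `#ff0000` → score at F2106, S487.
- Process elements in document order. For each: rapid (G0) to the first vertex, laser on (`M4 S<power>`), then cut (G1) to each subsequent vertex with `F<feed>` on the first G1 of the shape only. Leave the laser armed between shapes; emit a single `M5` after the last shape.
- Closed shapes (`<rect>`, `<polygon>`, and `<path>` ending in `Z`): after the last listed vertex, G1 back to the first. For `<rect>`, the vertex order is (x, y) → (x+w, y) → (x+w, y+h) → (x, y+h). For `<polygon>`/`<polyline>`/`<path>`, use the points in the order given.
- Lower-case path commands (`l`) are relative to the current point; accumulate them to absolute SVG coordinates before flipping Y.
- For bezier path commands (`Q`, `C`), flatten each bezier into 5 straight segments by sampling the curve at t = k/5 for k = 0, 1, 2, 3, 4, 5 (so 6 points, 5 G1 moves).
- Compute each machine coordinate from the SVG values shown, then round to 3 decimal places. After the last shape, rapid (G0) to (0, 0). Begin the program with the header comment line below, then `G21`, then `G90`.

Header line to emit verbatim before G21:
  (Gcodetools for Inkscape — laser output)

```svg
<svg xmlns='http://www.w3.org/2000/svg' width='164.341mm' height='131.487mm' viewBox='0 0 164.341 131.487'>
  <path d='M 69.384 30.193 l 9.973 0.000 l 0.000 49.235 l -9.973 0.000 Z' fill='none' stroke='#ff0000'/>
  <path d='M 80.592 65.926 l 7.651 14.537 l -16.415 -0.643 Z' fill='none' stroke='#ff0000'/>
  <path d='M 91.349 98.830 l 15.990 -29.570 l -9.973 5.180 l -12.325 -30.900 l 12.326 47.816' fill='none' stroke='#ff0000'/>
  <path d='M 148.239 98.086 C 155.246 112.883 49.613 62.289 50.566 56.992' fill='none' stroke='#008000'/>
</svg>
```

1 u = 1 mm; y_m = 131.487 − y.

[1] `<path>` rectangle, #ff0000→score S487 F2106: (69.384,101.294) → (79.357,101.294) → (79.357,52.059) → (69.384,52.059) → (69.384,101.294) (closed)

[2] `<path>` regular polygon, #ff0000→score S487 F2106: (80.592,65.561) → (88.243,51.024) → (71.828,51.667) → (80.592,65.561) (closed)

[3] `<path>` open polyline, #ff0000→score S487 F2106: (91.349,32.657) → (107.339,62.227) → (97.366,57.047) → (85.041,87.947) → (97.367,40.131)

[4] `<path>` cubic bezier, #008000→engrave S146 F3695: (148.239,33.401) → (140.680,31.484) → (116.611,39.948) → (86.553,53.480) → (61.031,66.767) → (50.566,74.495)

(Gcodetools for Inkscape — laser output)
G21
G90
G0 X69.384 Y101.294
M4 S487
G1 X79.357 Y101.294 F2106
G1 X79.357 Y52.059
G1 X69.384 Y52.059
G1 X69.384 Y101.294
G0 X80.592 Y65.561
M4 S487
G1 X88.243 Y51.024 F2106
G1 X71.828 Y51.667
G1 X80.592 Y65.561
G0 X91.349 Y32.657
M4 S487
G1 X107.339 Y62.227 F2106
G1 X97.366 Y57.047
G1 X85.041 Y87.947
G1 X97.367 Y40.131
G0 X148.239 Y33.401
M4 S146
G1 X140.680 Y31.484 F3695
G1 X116.611 Y39.948
G1 X86.553 Y53.480
G1 X61.031 Y66.767
G1 X50.566 Y74.495
M5
G0 X0.000 Y0.000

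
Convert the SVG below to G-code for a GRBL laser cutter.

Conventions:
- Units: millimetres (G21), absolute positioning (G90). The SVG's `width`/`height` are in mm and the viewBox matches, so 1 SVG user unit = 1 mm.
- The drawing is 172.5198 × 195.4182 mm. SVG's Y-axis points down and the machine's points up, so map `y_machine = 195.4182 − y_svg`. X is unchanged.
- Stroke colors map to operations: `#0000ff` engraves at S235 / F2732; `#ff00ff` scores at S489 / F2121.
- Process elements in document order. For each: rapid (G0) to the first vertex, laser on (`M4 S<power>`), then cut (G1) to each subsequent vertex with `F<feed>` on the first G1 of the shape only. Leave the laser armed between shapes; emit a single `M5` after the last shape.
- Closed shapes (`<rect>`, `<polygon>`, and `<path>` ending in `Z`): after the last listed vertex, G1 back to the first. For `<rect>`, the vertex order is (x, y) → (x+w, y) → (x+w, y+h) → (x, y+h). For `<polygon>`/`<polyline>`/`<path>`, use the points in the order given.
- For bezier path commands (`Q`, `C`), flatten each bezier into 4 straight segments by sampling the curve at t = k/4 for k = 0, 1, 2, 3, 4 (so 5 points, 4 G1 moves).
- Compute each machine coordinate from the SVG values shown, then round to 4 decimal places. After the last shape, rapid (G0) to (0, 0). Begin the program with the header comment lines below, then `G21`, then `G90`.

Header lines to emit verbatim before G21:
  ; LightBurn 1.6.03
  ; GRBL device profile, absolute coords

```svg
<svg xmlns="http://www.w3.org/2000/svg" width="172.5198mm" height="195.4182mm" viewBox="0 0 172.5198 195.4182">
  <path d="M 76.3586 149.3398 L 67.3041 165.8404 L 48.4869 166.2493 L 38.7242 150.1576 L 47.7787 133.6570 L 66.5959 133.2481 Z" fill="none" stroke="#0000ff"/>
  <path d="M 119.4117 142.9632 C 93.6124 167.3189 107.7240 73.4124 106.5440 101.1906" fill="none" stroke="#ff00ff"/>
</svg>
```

viewBox `0 0 172.5198 195.4182` with mm width/height → 1 unit = 1 mm. Flip: y_m = 195.4182 − y_svg.

**Shape 1** — `<path>` regular polygon, stroke `#0000ff` → engrave (S235, F2732). Machine vertices: (76.3586,46.0784) → (67.3041,29.5778) → (48.4869,29.1689) → (38.7242,45.2606) → (47.7787,61.7612) → (66.5959,62.1701) → (76.3586,46.0784). Closed: final G1 returns to the first vertex.

**Shape 2** — `<path>` cubic bezier, stroke `#ff00ff` → score (S489, F2121). Control points (SVG): P0=(119.4117,142.9632), P1=(93.6124,167.3189), P2=(107.7240,73.4124), P3=(106.5440,101.1906); sampled at t=k/4. Machine vertices: (119.4117,52.4550) → (106.6830,52.6132) → (103.7456,74.6247) → (105.4244,95.9945) → (106.5440,94.2276). Open path.

; LightBurn 1.6.03
; GRBL device profile, absolute coords
G21
G90
G0 X76.3586 Y46.0784
M4 S235
G1 X67.3041 Y29.5778 F2732
G1 X48.4869 Y29.1689
G1 X38.7242 Y45.2606
G1 X47.7787 Y61.7612
G1 X66.5959 Y62.1701
G1 X76.3586 Y46.0784
G0 X119.4117 Y52.4550
M4 S489
G1 X106.6830 Y52.6132 F2121
G1 X103.7456 Y74.6247
G1 X105.4244 Y95.9945
G1 X106.5440 Y94.2276
M5
G0 X0.0000 Y0.0000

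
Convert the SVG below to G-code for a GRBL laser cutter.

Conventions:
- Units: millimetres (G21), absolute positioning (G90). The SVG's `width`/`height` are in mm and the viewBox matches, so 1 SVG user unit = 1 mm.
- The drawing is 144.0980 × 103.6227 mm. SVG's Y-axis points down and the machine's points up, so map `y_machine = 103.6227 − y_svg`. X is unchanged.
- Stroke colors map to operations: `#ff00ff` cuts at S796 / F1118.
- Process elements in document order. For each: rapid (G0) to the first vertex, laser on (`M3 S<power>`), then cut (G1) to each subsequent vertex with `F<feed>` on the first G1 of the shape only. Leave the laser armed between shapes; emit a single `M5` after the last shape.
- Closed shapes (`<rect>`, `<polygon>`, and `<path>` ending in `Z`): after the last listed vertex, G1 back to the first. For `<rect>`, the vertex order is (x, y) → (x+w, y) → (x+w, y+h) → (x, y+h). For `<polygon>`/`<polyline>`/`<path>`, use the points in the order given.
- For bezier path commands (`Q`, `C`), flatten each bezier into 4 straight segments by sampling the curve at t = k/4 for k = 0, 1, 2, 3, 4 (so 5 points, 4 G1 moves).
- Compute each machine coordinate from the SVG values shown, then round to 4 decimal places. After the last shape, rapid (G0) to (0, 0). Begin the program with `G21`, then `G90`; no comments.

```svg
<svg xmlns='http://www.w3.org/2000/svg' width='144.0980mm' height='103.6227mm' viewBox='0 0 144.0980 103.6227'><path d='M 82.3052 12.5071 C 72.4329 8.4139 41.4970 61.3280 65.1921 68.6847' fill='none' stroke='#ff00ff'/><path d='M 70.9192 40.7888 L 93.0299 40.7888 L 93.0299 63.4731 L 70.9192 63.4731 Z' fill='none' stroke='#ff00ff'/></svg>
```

G21
G90
G0 X82.3052 Y91.1156
M3 S796
G1 X72.1343 Y85.0992 F1118
G1 X61.1609 Y67.3205
G1 X56.4814 Y47.3950
G1 X65.1921 Y34.9380
G0 X70.9192 Y62.8339
M3 S796
G1 X93.0299 Y62.8339 F1118
G1 X93.0299 Y40.1496
G1 X70.9192 Y40.1496
G1 X70.9192 Y62.8339
M5
G0 X0.0000 Y0.0000

1 u = 1 mm; y_m = 103.6227 − y.

[1] `<path>` cubic bezier, #ff00ff→cut S796 F1118: (82.3052,91.1156) → (72.1343,85.0992) → (61.1609,67.3205) → (56.4814,47.3950) → (65.1921,34.9380)

[2] `<path>` rectangle, #ff00ff→cut S796 F1118: (70.9192,62.8339) → (93.0299,62.8339) → (93.0299,40.1496) → (70.9192,40.1496) → (70.9192,62.8339) (closed)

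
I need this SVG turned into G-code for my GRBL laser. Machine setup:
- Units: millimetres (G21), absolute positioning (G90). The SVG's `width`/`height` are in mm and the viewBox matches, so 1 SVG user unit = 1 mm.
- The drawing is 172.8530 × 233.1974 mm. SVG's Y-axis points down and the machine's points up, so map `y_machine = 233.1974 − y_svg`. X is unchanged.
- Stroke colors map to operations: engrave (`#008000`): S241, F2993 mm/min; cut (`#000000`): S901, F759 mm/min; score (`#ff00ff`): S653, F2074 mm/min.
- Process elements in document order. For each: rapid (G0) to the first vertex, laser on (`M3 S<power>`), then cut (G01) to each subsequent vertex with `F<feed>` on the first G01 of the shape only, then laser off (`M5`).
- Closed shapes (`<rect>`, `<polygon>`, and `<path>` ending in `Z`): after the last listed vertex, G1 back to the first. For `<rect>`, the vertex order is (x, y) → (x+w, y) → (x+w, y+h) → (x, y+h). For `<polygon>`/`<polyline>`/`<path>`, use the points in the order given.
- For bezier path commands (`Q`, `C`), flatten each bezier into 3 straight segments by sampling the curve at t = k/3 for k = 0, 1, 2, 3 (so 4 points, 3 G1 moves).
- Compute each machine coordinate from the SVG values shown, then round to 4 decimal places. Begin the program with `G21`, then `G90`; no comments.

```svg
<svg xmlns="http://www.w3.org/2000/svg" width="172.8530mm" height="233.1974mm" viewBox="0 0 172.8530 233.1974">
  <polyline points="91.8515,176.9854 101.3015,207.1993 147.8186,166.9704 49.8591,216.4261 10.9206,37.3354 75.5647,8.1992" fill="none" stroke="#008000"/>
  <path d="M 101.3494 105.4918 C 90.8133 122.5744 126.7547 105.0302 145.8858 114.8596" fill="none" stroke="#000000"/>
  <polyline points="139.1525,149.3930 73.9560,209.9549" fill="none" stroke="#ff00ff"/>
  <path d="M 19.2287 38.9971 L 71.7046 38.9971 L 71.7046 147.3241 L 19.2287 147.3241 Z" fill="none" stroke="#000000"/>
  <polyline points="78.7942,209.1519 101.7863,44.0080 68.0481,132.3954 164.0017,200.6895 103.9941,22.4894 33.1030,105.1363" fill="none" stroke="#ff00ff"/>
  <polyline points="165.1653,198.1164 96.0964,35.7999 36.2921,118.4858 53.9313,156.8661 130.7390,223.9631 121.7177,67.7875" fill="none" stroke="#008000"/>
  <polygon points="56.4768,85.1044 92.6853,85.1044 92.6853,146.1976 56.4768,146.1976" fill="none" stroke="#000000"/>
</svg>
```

G21
G90
G0 X91.8515 Y56.2120
M3 S241
G01 X101.3015 Y25.9981 F2993
G01 X147.8186 Y66.2270
G01 X49.8591 Y16.7713
G01 X10.9206 Y195.8620
G01 X75.5647 Y224.9982
M5
G0 X101.3494 Y127.7056
M3 S901
G01 X103.9618 Y119.8690 F759
G01 X123.4953 Y121.3390
G01 X145.8858 Y118.3378
M5
G0 X139.1525 Y83.8044
M3 S653
G01 X73.9560 Y23.2425 F2074
M5
G0 X19.2287 Y194.2003
M3 S901
G01 X71.7046 Y194.2003 F759
G01 X71.7046 Y85.8733
G01 X19.2287 Y85.8733
G01 X19.2287 Y194.2003
M5
G0 X78.7942 Y24.0455
M3 S653
G01 X101.7863 Y189.1894 F2074
G01 X68.0481 Y100.8020
G01 X164.0017 Y32.5079
G01 X103.9941 Y210.7080
G01 X33.1030 Y128.0611
M5
G0 X165.1653 Y35.0810
M3 S241
G01 X96.0964 Y197.3975 F2993
G01 X36.2921 Y114.7116
G01 X53.9313 Y76.3313
G01 X130.7390 Y9.2343
G01 X121.7177 Y165.4099
M5
G0 X56.4768 Y148.0930
M3 S901
G01 X92.6853 Y148.0930 F759
G01 X92.6853 Y86.9998
G01 X56.4768 Y86.9998
G01 X56.4768 Y148.0930
M5

viewBox `0 0 172.8530 233.1974` with mm width/height → 1 unit = 1 mm. Flip: y_m = 233.1974 − y_svg.

**Shape 1** — `<polyline>` open polyline, stroke `#008000` → engrave (S241, F2993). Machine vertices: (91.8515,56.2120) → (101.3015,25.9981) → (147.8186,66.2270) → (49.8591,16.7713) → (10.9206,195.8620) → (75.5647,224.9982). Open path.

**Shape 2** — `<path>` cubic bezier, stroke `#000000` → cut (S901, F759). Control points (SVG): P0=(101.3494,105.4918), P1=(90.8133,122.5744), P2=(126.7547,105.0302), P3=(145.8858,114.8596); sampled at t=k/3. Machine vertices: (101.3494,127.7056) → (103.9618,119.8690) → (123.4953,121.3390) → (145.8858,118.3378). Open path.

**Shape 3** — `<polyline>` line segment, stroke `#ff00ff` → score (S653, F2074). Machine vertices: (139.1525,83.8044) → (73.9560,23.2425). Open path.

**Shape 4** — `<path>` rectangle, stroke `#000000` → cut (S901, F759). Machine vertices: (19.2287,194.2003) → (71.7046,194.2003) → (71.7046,85.8733) → (19.2287,85.8733) → (19.2287,194.2003). Closed: final G1 returns to the first vertex.

**Shape 5** — `<polyline>` open polyline, stroke `#ff00ff` → score (S653, F2074). Machine vertices: (78.7942,24.0455) → (101.7863,189.1894) → (68.0481,100.8020) → (164.0017,32.5079) → (103.9941,210.7080) → (33.1030,128.0611). Open path.

**Shape 6** — `<polyline>` open polyline, stroke `#008000` → engrave (S241, F2993). Machine vertices: (165.1653,35.0810) → (96.0964,197.3975) → (36.2921,114.7116) → (53.9313,76.3313) → (130.7390,9.2343) → (121.7177,165.4099). Open path.

**Shape 7** — `<polygon>` rectangle, stroke `#000000` → cut (S901, F759). Machine vertices: (56.4768,148.0930) → (92.6853,148.0930) → (92.6853,86.9998) → (56.4768,86.9998) → (56.4768,148.0930). Closed: final G1 returns to the first vertex.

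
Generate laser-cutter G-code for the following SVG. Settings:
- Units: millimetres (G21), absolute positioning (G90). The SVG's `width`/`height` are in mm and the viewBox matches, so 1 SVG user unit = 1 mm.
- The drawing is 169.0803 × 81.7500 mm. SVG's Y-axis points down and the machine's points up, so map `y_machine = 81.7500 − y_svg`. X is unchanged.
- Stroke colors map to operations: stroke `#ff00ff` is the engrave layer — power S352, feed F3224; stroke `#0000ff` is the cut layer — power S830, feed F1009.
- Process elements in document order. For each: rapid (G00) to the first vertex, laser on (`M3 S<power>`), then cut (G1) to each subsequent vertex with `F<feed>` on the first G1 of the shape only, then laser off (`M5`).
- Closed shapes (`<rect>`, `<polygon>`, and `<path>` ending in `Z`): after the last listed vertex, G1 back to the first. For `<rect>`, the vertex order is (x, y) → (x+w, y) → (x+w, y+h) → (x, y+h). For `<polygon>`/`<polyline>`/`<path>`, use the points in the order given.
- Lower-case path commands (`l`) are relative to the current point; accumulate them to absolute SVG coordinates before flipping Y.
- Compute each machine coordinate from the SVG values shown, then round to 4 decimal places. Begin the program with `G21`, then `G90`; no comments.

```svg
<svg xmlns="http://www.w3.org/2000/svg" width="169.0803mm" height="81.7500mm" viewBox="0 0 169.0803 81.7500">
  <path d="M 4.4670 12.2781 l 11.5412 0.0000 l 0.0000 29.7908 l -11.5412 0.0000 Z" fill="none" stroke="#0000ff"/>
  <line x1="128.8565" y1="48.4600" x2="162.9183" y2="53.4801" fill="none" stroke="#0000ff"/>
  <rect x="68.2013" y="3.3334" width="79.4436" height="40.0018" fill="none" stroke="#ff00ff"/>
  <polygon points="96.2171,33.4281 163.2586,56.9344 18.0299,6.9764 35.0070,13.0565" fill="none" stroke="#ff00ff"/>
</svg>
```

G21
G90
G00 X4.4670 Y69.4719
M3 S830
G1 X16.0082 Y69.4719 F1009
G1 X16.0082 Y39.6811
G1 X4.4670 Y39.6811
G1 X4.4670 Y69.4719
M5
G00 X128.8565 Y33.2900
M3 S830
G1 X162.9183 Y28.2699 F1009
M5
G00 X68.2013 Y78.4166
M3 S352
G1 X147.6449 Y78.4166 F3224
G1 X147.6449 Y38.4148
G1 X68.2013 Y38.4148
G1 X68.2013 Y78.4166
M5
G00 X96.2171 Y48.3219
M3 S352
G1 X163.2586 Y24.8156 F3224
G1 X18.0299 Y74.7736
G1 X35.0070 Y68.6935
G1 X96.2171 Y48.3219
M5

1 u = 1 mm; y_m = 81.7500 − y.

[1] `<path>` rectangle, #0000ff→cut S830 F1009: (4.4670,69.4719) → (16.0082,69.4719) → (16.0082,39.6811) → (4.4670,39.6811) → (4.4670,69.4719) (closed)

[2] `<line>` line segment, #0000ff→cut S830 F1009: (128.8565,33.2900) → (162.9183,28.2699)

[3] `<rect>` rectangle, #ff00ff→engrave S352 F3224: (68.2013,78.4166) → (147.6449,78.4166) → (147.6449,38.4148) → (68.2013,38.4148) → (68.2013,78.4166) (closed)

[4] `<polygon>` closed polygon, #ff00ff→engrave S352 F3224: (96.2171,48.3219) → (163.2586,24.8156) → (18.0299,74.7736) → (35.0070,68.6935) → (96.2171,48.3219) (closed)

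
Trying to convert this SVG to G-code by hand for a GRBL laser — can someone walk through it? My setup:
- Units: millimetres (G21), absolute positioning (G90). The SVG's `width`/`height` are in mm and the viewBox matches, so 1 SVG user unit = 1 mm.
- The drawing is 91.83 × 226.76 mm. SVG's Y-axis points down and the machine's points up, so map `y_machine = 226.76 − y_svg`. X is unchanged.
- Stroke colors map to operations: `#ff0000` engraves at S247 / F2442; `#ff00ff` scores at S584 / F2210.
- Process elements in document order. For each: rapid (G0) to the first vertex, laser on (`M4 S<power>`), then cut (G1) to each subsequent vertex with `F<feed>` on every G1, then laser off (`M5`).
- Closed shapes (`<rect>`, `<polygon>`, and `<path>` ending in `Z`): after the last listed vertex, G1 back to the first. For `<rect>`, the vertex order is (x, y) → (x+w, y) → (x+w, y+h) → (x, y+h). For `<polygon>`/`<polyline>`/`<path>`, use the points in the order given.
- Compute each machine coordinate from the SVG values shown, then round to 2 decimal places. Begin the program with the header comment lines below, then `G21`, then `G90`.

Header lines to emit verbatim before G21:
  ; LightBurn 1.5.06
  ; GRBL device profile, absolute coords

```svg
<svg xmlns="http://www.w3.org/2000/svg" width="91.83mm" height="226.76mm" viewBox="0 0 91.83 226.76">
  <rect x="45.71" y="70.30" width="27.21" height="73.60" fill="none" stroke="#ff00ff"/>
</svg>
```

viewBox `0 0 91.83 226.76` with mm width/height → 1 unit = 1 mm. Flip: y_m = 226.76 − y_svg.

**Shape 1** — `<rect>` rectangle, stroke `#ff00ff` → score (S584, F2210). Machine vertices: (45.71,156.46) → (72.92,156.46) → (72.92,82.86) → (45.71,82.86) → (45.71,156.46). Closed: final G1 returns to the first vertex.

; LightBurn 1.5.06
; GRBL device profile, absolute coords
G21
G90
G0 X45.71 Y156.46
M4 S584
G1 X72.92 Y156.46 F2210
G1 X72.92 Y82.86 F2210
G1 X45.71 Y82.86 F2210
G1 X45.71 Y156.46 F2210
M5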